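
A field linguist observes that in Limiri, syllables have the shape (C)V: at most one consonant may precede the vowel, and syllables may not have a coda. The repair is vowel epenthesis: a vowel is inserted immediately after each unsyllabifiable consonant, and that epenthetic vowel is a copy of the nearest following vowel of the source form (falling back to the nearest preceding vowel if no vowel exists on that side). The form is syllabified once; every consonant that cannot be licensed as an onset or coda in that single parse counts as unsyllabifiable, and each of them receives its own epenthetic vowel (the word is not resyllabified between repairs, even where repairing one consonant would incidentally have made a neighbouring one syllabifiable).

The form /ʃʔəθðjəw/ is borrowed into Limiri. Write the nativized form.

ʃəʔəθəðəjəwə

Under (C)V, the unsyllabifiable consonants are /ʃ/, /θ/, /ð/, /w/ (no codas are permitted; onsets are limited to one consonant).
Each unlicensed consonant becomes the onset of a new syllable: /ʃ/ → /ʃə/, /θ/ → /θə/, /ð/ → /ðə/, /w/ → /wə/.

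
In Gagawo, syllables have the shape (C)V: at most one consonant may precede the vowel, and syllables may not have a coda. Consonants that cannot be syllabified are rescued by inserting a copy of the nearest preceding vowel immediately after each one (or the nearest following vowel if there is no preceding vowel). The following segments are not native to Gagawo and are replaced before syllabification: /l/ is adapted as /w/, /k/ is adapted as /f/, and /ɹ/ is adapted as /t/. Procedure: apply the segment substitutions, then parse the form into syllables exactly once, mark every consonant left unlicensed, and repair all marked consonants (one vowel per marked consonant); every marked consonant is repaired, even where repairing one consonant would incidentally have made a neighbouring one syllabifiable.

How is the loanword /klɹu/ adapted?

Substitution: /k/ → /f/, /l/ → /w/, /ɹ/ → /t/, giving /fwtu/.
Under (C)V, the unsyllabifiable consonants are /f/, /w/ (no codas are permitted; onsets are limited to one consonant).
Inserting the epenthetic vowel yields /f/ → /fu/, /w/ → /wu/.

fuwutu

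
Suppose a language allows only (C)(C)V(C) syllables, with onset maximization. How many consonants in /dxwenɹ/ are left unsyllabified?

2

The consonants /d/, /ɹ/ cannot be parsed into a legal (C)(C)V(C) syllable (at most one coda consonant is licensed; onsets may contain at most 2 consonants).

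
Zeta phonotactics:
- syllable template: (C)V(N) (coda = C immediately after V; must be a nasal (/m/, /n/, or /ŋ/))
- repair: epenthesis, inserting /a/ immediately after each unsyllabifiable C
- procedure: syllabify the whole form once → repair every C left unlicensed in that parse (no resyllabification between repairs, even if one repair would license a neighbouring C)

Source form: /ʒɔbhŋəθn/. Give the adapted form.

ʒɔbahaŋəθana

Under (C)V(N), the unsyllabifiable consonants are /b/, /h/, /θ/, /n/ (only a nasal (/m/, /n/, or /ŋ/) is licensed in coda position; onsets are limited to one consonant).
Inserting the epenthetic vowel yields /b/ → /ba/, /h/ → /ha/, /θ/ → /θa/, /n/ → /na/.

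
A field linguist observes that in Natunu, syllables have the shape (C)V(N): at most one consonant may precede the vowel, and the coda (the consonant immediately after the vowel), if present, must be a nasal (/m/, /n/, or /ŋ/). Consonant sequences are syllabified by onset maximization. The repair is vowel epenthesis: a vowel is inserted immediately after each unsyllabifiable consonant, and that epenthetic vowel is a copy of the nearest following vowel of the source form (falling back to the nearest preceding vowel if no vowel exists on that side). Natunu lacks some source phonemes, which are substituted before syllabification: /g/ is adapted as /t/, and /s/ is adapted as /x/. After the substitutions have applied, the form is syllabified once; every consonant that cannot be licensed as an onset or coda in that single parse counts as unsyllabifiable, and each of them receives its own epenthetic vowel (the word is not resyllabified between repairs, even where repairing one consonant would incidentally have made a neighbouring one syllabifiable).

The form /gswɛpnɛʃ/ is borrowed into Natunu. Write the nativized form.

Substitution: /g/ → /t/, /s/ → /x/, giving /txwɛpnɛʃ/.
Under (C)V(N), the unsyllabifiable consonants are /t/, /x/, /p/, /ʃ/ (only a nasal (/m/, /n/, or /ŋ/) is licensed in coda position; onsets are limited to one consonant).
Epenthesis after each stranded consonant: /t/ → /tɛ/, /x/ → /xɛ/, /p/ → /pɛ/, /ʃ/ → /ʃɛ/.

tɛxɛwɛpɛnɛʃɛ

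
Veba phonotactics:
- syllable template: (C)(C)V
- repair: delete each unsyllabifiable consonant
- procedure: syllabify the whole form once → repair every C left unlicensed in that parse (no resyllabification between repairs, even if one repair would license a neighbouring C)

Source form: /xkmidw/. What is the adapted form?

kmi

Syllabifying with onset maximization leaves /x/, /d/, /w/ stranded (no codas are permitted; onsets may contain at most 2 consonants).
Deleting the stranded consonants removes /x/, /d/, /w/.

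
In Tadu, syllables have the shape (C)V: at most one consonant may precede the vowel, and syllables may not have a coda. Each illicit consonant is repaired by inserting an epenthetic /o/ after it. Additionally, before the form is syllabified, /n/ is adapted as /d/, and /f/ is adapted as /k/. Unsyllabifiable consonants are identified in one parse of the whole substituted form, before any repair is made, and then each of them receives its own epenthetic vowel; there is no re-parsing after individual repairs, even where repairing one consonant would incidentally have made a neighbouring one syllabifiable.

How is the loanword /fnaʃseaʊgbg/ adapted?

Substitution: /f/ → /k/, /n/ → /d/, giving /kdaʃseaʊgbg/.
The consonants /k/, /ʃ/, /g/, /b/, /g/ cannot be parsed into a legal (C)V syllable (no codas are permitted; onsets are limited to one consonant).
Each unlicensed consonant becomes the onset of a new syllable: /k/ → /ko/, /ʃ/ → /ʃo/, /g/ → /go/, /b/ → /bo/, /g/ → /go/.

kodaʃoseaʊgobogo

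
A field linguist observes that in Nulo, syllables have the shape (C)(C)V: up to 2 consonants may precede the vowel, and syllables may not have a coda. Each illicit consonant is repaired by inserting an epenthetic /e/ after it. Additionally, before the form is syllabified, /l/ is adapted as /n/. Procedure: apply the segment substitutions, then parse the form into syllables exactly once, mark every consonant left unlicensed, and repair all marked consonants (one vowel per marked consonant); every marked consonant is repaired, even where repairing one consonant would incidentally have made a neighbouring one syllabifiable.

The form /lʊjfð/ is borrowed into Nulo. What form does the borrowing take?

nʊjefeðe

Substitution: /l/ → /n/, giving /nʊjfð/.
The consonants /j/, /f/, /ð/ cannot be parsed into a legal (C)(C)V syllable (no codas are permitted; onsets may contain at most 2 consonants).
Inserting the epenthetic vowel yields /j/ → /je/, /f/ → /fe/, /ð/ → /ðe/.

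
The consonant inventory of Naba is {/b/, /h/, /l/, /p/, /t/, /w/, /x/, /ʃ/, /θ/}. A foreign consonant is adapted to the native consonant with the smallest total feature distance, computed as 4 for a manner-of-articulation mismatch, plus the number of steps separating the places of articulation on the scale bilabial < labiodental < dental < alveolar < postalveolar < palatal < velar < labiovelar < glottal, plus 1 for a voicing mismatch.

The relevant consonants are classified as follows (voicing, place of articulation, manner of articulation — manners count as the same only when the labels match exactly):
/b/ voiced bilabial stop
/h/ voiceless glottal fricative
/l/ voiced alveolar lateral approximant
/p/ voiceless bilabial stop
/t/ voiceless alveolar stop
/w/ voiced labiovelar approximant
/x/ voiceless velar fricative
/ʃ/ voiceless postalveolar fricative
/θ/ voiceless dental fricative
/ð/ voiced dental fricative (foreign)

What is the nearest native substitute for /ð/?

θ

/θ/ is closest: same manner (fricative), place distance 0 (dental→dental), voicing differs (+1); total 1. Next closest is /ʃ/ at distance 3.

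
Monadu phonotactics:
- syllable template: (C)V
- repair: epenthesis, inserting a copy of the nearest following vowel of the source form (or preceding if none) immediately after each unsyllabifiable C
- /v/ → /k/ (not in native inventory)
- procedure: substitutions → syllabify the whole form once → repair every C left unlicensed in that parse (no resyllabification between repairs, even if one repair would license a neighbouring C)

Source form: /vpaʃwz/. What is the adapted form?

Substitution: /v/ → /k/, giving /kpaʃwz/.
Under (C)V, the unsyllabifiable consonants are /k/, /ʃ/, /w/, /z/ (no codas are permitted; onsets are limited to one consonant).
Each unlicensed consonant becomes the onset of a new syllable: /k/ → /ka/, /ʃ/ → /ʃa/, /w/ → /wa/, /z/ → /za/.

kapaʃawaza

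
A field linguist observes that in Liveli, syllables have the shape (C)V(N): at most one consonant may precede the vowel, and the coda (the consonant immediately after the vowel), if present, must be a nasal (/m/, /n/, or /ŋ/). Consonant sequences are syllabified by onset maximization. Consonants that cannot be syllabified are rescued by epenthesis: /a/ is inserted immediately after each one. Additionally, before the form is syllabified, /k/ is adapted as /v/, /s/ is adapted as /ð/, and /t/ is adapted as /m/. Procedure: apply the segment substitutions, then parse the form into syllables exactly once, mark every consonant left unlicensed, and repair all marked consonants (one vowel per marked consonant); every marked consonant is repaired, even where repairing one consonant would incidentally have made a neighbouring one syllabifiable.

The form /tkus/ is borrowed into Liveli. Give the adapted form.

Substitution: /t/ → /m/, /k/ → /v/, /s/ → /ð/, giving /mvuð/.
The consonants /m/, /ð/ cannot be parsed into a legal (C)V(N) syllable (only a nasal (/m/, /n/, or /ŋ/) is licensed in coda position; onsets are limited to one consonant).
Epenthesis after each stranded consonant: /m/ → /ma/, /ð/ → /ða/.

mavuða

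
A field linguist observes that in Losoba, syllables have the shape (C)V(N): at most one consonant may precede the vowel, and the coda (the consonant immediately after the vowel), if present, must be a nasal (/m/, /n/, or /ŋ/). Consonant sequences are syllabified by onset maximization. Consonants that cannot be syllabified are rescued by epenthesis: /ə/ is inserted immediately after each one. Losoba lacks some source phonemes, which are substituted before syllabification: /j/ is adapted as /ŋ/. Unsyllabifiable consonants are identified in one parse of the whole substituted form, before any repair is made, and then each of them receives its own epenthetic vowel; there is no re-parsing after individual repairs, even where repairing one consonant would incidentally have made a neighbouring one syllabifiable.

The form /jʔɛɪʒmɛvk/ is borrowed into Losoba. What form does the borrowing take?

Substitution: /j/ → /ŋ/, giving /ŋʔɛɪʒmɛvk/.
Under (C)V(N), the unsyllabifiable consonants are /ŋ/, /ʒ/, /v/, /k/ (only a nasal (/m/, /n/, or /ŋ/) is licensed in coda position; onsets are limited to one consonant).
Epenthesis after each stranded consonant: /ŋ/ → /ŋə/, /ʒ/ → /ʒə/, /v/ → /və/, /k/ → /kə/.

ŋəʔɛɪʒəmɛvəkə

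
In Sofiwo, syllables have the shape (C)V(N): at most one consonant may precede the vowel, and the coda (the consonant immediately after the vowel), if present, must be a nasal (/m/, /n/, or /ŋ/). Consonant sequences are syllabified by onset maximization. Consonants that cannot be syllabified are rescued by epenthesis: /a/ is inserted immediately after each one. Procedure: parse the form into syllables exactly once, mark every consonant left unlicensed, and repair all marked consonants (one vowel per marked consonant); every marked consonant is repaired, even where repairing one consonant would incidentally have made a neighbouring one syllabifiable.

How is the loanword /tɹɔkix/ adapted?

taɹɔkixa

The consonants /t/, /x/ cannot be parsed into a legal (C)V(N) syllable (only a nasal (/m/, /n/, or /ŋ/) is licensed in coda position; onsets are limited to one consonant).
Epenthesis after each stranded consonant: /t/ → /ta/, /x/ → /xa/.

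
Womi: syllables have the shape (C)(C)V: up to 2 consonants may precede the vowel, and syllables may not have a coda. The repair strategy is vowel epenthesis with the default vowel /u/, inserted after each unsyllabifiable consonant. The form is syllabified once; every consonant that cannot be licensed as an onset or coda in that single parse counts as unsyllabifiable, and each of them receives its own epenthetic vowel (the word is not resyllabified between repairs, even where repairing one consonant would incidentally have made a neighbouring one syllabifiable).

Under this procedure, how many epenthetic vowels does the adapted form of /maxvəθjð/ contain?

3

The unsyllabifiable consonants are /θ/, /j/, /ð/; each receives one epenthetic vowel.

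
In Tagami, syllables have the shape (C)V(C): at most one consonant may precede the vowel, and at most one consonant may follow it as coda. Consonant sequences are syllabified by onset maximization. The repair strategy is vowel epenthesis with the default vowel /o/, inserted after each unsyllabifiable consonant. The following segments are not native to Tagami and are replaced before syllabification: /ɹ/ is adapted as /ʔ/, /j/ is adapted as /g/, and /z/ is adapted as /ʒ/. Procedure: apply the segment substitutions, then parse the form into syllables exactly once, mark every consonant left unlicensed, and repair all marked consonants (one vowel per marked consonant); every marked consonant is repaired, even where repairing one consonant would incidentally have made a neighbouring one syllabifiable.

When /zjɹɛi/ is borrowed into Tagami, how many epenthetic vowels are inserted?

2

After substitution the input is /ʒgʔɛi/.
The unsyllabifiable consonants are /ʒ/, /g/; each receives one epenthetic vowel.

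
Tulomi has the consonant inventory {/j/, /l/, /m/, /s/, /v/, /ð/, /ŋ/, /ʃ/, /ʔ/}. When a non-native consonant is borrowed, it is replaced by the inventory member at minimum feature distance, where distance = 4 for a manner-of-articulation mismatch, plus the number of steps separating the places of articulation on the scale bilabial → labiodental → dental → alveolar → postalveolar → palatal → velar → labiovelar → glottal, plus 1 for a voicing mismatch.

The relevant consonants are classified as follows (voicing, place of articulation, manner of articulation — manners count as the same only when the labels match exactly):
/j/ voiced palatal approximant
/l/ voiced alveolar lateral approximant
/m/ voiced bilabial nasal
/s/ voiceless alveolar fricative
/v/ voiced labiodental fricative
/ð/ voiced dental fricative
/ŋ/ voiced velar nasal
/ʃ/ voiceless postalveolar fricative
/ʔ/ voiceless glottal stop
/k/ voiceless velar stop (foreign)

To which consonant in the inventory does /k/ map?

/ʔ/ is closest: same manner (stop), place distance 2 (velar→glottal), same voicing; total 2. Next closest is /ŋ/ at distance 5.

ʔ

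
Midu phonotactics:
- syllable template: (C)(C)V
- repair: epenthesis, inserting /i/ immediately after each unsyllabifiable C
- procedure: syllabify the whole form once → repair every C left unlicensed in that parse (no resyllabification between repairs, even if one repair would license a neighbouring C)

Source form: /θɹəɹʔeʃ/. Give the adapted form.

θɹəɹʔeʃi

Syllabifying with onset maximization leaves /ʃ/ stranded (no codas are permitted; onsets may contain at most 2 consonants).
Inserting the epenthetic vowel yields /ʃ/ → /ʃi/.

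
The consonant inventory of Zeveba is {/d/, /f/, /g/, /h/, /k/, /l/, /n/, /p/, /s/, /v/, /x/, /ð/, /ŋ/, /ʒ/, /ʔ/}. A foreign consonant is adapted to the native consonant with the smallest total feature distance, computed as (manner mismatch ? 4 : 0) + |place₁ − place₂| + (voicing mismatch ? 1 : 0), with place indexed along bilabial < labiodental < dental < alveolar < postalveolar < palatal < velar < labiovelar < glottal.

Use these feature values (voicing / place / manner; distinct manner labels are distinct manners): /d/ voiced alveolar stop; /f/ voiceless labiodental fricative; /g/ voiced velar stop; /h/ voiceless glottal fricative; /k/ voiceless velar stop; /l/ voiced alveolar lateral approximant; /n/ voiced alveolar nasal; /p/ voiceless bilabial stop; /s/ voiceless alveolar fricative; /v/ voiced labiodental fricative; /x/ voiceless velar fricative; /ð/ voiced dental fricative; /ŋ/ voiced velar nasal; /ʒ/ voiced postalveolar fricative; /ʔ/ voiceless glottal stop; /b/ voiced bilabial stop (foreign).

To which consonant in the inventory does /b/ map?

/p/ is closest: same manner (stop), place distance 0 (bilabial→bilabial), voicing differs (+1); total 1. Next closest is /d/ at distance 3.

p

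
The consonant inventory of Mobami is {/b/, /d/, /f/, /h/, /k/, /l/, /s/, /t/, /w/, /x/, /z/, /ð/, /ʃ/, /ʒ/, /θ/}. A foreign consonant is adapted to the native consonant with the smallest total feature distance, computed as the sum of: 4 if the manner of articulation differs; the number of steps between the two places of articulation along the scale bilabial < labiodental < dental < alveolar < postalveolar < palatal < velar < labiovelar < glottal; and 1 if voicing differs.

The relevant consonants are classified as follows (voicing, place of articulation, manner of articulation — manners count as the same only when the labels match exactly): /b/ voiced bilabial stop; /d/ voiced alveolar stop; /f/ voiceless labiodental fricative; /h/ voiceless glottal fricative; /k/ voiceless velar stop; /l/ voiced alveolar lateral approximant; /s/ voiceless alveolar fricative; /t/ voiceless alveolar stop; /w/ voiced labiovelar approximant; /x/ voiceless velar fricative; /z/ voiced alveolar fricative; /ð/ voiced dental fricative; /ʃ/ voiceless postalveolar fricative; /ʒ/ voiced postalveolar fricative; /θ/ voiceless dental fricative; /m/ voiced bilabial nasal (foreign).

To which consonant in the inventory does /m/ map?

b

/b/ is closest: manner differs (nasal→stop, +4), place distance 0 (bilabial→bilabial), same voicing; total 4. Next closest is /f/ at distance 6.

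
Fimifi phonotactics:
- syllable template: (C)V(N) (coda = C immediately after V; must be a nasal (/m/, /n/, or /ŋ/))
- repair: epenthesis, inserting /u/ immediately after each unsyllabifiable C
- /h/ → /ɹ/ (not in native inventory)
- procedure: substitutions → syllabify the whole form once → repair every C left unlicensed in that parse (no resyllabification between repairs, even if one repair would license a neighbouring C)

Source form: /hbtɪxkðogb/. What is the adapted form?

Substitution: /h/ → /ɹ/, giving /ɹbtɪxkðogb/.
The consonants /ɹ/, /b/, /x/, /k/, /g/, /b/ cannot be parsed into a legal (C)V(N) syllable (only a nasal (/m/, /n/, or /ŋ/) is licensed in coda position; onsets are limited to one consonant).
Each unlicensed consonant becomes the onset of a new syllable: /ɹ/ → /ɹu/, /b/ → /bu/, /x/ → /xu/, /k/ → /ku/, /g/ → /gu/, /b/ → /bu/.

ɹubutɪxukuðogubu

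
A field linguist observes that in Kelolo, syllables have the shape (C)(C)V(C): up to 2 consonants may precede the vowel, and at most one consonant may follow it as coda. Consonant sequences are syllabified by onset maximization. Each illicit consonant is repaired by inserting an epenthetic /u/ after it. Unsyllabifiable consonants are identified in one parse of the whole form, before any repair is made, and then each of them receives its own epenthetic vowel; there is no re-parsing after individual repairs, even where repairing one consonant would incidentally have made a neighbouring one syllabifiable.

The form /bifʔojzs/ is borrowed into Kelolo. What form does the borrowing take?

The consonants /z/, /s/ cannot be parsed into a legal (C)(C)V(C) syllable (at most one coda consonant is licensed; onsets may contain at most 2 consonants).
Epenthesis after each stranded consonant: /z/ → /zu/, /s/ → /su/.

bifʔojzusu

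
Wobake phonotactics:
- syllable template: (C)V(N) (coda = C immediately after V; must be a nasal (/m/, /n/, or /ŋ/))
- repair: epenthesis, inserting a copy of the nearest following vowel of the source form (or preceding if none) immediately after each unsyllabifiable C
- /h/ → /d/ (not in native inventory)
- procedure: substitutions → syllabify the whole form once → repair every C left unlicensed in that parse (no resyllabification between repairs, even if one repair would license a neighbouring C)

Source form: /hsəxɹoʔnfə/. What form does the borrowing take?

dəsəxoɹoʔənəfə

Substitution: /h/ → /d/, giving /dsəxɹoʔnfə/.
Syllabifying with onset maximization leaves /d/, /x/, /ʔ/, /n/ stranded (only a nasal (/m/, /n/, or /ŋ/) is licensed in coda position; onsets are limited to one consonant).
Inserting the epenthetic vowel yields /d/ → /də/, /x/ → /xo/, /ʔ/ → /ʔə/, /n/ → /nə/.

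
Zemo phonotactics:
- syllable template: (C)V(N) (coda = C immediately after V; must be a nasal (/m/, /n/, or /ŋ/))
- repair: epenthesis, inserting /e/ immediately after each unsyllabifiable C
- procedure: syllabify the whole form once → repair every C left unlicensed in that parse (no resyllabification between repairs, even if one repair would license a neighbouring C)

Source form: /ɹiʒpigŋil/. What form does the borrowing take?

ɹiʒepigeŋile

The consonants /ʒ/, /g/, /l/ cannot be parsed into a legal (C)V(N) syllable (only a nasal (/m/, /n/, or /ŋ/) is licensed in coda position; onsets are limited to one consonant).
Epenthesis after each stranded consonant: /ʒ/ → /ʒe/, /g/ → /ge/, /l/ → /le/.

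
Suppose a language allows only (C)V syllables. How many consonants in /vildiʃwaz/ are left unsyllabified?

3

The consonants /l/, /ʃ/, /z/ cannot be parsed into a legal (C)V syllable (no codas are permitted; onsets are limited to one consonant).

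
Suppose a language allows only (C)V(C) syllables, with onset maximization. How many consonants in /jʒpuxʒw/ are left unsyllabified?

The consonants /j/, /ʒ/, /ʒ/, /w/ cannot be parsed into a legal (C)V(C) syllable (at most one coda consonant is licensed; onsets are limited to one consonant).

4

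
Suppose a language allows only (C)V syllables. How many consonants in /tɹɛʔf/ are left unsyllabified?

3

Syllabifying with onset maximization leaves /t/, /ʔ/, /f/ stranded (no codas are permitted; onsets are limited to one consonant).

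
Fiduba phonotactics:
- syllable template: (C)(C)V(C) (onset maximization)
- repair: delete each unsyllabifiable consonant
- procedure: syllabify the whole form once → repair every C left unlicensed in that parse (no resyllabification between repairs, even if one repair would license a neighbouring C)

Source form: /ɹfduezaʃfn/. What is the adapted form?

fduezaʃ

The consonants /ɹ/, /f/, /n/ cannot be parsed into a legal (C)(C)V(C) syllable (at most one coda consonant is licensed; onsets may contain at most 2 consonants).
Each unlicensed consonant is deleted: /ɹ/, /f/, /n/.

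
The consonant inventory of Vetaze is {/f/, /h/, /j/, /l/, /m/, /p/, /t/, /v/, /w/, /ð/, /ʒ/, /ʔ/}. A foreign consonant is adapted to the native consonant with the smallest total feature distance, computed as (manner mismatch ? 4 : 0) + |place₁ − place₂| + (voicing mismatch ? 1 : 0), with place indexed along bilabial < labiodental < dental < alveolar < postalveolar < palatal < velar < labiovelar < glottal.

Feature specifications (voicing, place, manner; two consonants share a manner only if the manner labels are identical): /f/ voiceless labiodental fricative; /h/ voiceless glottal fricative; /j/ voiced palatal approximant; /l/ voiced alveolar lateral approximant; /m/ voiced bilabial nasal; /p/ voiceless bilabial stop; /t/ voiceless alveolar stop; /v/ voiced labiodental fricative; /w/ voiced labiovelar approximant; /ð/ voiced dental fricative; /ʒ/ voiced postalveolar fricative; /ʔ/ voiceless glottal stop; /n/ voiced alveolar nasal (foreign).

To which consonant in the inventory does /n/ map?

/m/ is closest: same manner (nasal), place distance 3 (alveolar→bilabial), same voicing; total 3. Next closest is /l/ at distance 4.

m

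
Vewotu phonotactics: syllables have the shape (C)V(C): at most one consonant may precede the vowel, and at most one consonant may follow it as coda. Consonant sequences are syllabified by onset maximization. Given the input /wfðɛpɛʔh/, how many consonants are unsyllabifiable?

3

Syllabifying with onset maximization leaves /w/, /f/, /h/ stranded (at most one coda consonant is licensed; onsets are limited to one consonant).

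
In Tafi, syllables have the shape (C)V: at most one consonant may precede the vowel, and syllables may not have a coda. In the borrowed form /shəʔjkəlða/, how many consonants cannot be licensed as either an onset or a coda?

4

Syllabifying with onset maximization leaves /s/, /ʔ/, /j/, /l/ stranded (no codas are permitted; onsets are limited to one consonant).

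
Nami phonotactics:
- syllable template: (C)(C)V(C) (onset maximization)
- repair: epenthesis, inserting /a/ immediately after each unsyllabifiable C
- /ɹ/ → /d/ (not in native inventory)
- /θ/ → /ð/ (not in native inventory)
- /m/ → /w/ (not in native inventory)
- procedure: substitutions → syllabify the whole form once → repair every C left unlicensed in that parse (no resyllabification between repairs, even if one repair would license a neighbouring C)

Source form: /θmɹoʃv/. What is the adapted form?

ðawdoʃva

Substitution: /θ/ → /ð/, /m/ → /w/, /ɹ/ → /d/, giving /ðwdoʃv/.
Under (C)(C)V(C), the unsyllabifiable consonants are /ð/, /v/ (at most one coda consonant is licensed; onsets may contain at most 2 consonants).
Inserting the epenthetic vowel yields /ð/ → /ða/, /v/ → /va/.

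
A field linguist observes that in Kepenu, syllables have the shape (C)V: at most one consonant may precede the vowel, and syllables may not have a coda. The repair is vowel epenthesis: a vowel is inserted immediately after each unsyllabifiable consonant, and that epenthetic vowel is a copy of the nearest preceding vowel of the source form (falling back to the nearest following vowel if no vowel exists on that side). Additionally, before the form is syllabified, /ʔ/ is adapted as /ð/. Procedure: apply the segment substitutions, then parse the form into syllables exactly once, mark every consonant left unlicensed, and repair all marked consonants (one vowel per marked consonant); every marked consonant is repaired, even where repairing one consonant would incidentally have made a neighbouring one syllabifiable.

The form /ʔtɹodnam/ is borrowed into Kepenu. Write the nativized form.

Substitution: /ʔ/ → /ð/, giving /ðtɹodnam/.
The consonants /ð/, /t/, /d/, /m/ cannot be parsed into a legal (C)V syllable (no codas are permitted; onsets are limited to one consonant).
Epenthesis after each stranded consonant: /ð/ → /ðo/, /t/ → /to/, /d/ → /do/, /m/ → /ma/.

ðotoɹodonama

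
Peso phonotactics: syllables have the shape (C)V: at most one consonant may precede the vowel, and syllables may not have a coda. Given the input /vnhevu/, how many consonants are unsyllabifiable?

2

The consonants /v/, /n/ cannot be parsed into a legal (C)V syllable (no codas are permitted; onsets are limited to one consonant).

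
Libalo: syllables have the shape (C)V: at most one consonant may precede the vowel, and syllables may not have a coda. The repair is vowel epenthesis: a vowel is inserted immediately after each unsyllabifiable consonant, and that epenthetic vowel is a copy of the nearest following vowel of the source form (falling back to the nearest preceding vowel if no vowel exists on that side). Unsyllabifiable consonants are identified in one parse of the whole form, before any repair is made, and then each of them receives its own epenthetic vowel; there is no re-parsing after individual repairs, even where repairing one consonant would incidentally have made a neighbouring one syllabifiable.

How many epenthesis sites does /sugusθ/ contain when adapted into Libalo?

The unsyllabifiable consonants are /s/, /θ/; each receives one epenthetic vowel.

2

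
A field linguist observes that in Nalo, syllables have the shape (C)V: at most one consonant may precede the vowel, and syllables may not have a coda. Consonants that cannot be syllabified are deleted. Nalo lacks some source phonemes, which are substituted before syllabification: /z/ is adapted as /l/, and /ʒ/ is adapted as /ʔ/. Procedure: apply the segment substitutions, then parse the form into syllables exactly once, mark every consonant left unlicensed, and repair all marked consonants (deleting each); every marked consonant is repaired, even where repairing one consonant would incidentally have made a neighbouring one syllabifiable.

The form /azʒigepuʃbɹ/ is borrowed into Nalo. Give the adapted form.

aʔigepu

Substitution: /z/ → /l/, /ʒ/ → /ʔ/, giving /alʔigepuʃbɹ/.
Under (C)V, the unsyllabifiable consonants are /l/, /ʃ/, /b/, /ɹ/ (no codas are permitted; onsets are limited to one consonant).
Deleting the stranded consonants removes /l/, /ʃ/, /b/, /ɹ/.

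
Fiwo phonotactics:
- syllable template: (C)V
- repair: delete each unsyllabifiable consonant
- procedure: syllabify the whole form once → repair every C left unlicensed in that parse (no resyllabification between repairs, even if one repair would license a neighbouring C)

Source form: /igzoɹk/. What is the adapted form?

izo

Syllabifying with onset maximization leaves /g/, /ɹ/, /k/ stranded (no codas are permitted; onsets are limited to one consonant).
Each unlicensed consonant is deleted: /g/, /ɹ/, /k/.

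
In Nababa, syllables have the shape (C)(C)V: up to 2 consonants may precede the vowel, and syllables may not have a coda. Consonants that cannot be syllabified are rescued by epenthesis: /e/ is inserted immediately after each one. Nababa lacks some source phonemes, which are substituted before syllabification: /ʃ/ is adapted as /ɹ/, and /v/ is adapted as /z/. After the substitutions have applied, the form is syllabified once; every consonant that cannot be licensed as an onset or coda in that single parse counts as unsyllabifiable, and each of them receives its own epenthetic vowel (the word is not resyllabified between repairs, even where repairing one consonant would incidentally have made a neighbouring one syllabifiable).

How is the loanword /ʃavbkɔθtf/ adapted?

Substitution: /ʃ/ → /ɹ/, /v/ → /z/, giving /ɹazbkɔθtf/.
Under (C)(C)V, the unsyllabifiable consonants are /z/, /θ/, /t/, /f/ (no codas are permitted; onsets may contain at most 2 consonants).
Epenthesis after each stranded consonant: /z/ → /ze/, /θ/ → /θe/, /t/ → /te/, /f/ → /fe/.

ɹazebkɔθetefe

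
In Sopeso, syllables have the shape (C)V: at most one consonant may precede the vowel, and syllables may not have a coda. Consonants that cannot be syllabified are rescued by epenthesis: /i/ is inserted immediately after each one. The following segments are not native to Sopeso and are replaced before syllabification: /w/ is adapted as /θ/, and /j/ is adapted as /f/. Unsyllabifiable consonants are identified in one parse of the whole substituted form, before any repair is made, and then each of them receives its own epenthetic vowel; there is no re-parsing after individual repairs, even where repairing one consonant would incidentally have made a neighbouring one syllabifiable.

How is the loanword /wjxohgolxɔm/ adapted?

Substitution: /w/ → /θ/, /j/ → /f/, giving /θfxohgolxɔm/.
Syllabifying with onset maximization leaves /θ/, /f/, /h/, /l/, /m/ stranded (no codas are permitted; onsets are limited to one consonant).
Epenthesis after each stranded consonant: /θ/ → /θi/, /f/ → /fi/, /h/ → /hi/, /l/ → /li/, /m/ → /mi/.

θifixohigolixɔmi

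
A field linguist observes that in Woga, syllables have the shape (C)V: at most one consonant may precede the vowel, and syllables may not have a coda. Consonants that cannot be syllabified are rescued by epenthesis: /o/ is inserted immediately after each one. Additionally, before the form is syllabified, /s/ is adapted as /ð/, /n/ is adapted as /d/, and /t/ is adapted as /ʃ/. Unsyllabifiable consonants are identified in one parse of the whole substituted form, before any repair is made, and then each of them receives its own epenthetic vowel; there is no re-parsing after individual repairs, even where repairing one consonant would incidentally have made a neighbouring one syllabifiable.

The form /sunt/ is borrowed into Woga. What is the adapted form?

Substitution: /s/ → /ð/, /n/ → /d/, /t/ → /ʃ/, giving /ðudʃ/.
The consonants /d/, /ʃ/ cannot be parsed into a legal (C)V syllable (no codas are permitted; onsets are limited to one consonant).
Inserting the epenthetic vowel yields /d/ → /do/, /ʃ/ → /ʃo/.

ðudoʃo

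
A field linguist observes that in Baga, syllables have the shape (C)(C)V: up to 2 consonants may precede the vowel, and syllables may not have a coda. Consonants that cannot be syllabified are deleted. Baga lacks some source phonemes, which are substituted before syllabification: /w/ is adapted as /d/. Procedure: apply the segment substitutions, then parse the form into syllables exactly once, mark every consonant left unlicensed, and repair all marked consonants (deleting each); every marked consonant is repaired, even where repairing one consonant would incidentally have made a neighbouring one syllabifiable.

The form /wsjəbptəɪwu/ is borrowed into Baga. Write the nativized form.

sjəptəɪdu

Substitution: /w/ → /d/, giving /dsjəbptəɪdu/.
Syllabifying with onset maximization leaves /d/, /b/ stranded (no codas are permitted; onsets may contain at most 2 consonants).
Deletion applies to /d/, /b/.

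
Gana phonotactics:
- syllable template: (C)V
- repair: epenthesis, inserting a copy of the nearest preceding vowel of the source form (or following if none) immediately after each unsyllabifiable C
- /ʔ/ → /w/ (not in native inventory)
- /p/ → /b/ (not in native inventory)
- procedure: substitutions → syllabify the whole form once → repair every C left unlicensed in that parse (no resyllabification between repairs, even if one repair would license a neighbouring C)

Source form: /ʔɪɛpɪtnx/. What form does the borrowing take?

wɪɛbɪtɪnɪxɪ

Substitution: /ʔ/ → /w/, /p/ → /b/, giving /wɪɛbɪtnx/.
Syllabifying with onset maximization leaves /t/, /n/, /x/ stranded (no codas are permitted; onsets are limited to one consonant).
Epenthesis after each stranded consonant: /t/ → /tɪ/, /n/ → /nɪ/, /x/ → /xɪ/.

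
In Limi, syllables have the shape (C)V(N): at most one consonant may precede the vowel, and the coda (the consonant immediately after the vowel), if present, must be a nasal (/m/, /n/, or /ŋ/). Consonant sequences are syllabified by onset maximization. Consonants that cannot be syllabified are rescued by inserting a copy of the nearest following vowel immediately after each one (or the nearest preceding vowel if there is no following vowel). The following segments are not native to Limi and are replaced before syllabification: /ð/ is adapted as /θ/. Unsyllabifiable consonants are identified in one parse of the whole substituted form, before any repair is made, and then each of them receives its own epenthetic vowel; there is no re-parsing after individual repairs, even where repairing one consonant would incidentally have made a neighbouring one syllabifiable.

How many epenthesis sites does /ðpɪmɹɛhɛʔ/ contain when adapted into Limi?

2

After substitution the input is /θpɪmɹɛhɛʔ/.
The unsyllabifiable consonants are /θ/, /ʔ/; each receives one epenthetic vowel.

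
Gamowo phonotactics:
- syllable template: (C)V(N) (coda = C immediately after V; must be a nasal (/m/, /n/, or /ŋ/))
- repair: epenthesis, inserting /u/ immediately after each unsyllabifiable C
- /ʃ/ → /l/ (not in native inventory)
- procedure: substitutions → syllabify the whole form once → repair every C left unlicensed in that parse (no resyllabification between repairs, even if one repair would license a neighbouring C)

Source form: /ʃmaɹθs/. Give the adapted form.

lumaɹuθusu

Substitution: /ʃ/ → /l/, giving /lmaɹθs/.
The consonants /l/, /ɹ/, /θ/, /s/ cannot be parsed into a legal (C)V(N) syllable (only a nasal (/m/, /n/, or /ŋ/) is licensed in coda position; onsets are limited to one consonant).
Each unlicensed consonant becomes the onset of a new syllable: /l/ → /lu/, /ɹ/ → /ɹu/, /θ/ → /θu/, /s/ → /su/.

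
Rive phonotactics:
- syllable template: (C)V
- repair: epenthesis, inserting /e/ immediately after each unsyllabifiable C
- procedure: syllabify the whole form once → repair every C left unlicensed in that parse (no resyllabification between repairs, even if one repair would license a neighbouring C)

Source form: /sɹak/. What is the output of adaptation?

Under (C)V, the unsyllabifiable consonants are /s/, /k/ (no codas are permitted; onsets are limited to one consonant).
Each unlicensed consonant becomes the onset of a new syllable: /s/ → /se/, /k/ → /ke/.

seɹake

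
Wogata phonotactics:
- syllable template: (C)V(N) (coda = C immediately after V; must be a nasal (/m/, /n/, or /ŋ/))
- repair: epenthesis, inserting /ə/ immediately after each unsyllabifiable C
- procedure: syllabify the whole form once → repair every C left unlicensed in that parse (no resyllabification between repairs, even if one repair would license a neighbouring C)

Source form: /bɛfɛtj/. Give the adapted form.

The consonants /t/, /j/ cannot be parsed into a legal (C)V(N) syllable (only a nasal (/m/, /n/, or /ŋ/) is licensed in coda position; onsets are limited to one consonant).
Inserting the epenthetic vowel yields /t/ → /tə/, /j/ → /jə/.

bɛfɛtəjə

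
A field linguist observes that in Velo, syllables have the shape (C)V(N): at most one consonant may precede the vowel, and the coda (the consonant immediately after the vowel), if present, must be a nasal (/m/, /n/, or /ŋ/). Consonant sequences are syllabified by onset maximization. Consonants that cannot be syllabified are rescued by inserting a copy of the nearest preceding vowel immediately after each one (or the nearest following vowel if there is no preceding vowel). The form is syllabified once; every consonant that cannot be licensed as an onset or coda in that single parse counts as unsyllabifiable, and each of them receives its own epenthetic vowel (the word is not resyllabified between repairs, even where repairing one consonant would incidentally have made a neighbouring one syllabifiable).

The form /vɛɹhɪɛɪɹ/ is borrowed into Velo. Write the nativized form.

Under (C)V(N), the unsyllabifiable consonants are /ɹ/, /ɹ/ (only a nasal (/m/, /n/, or /ŋ/) is licensed in coda position; onsets are limited to one consonant).
Inserting the epenthetic vowel yields /ɹ/ → /ɹɛ/, /ɹ/ → /ɹɪ/.

vɛɹɛhɪɛɪɹɪ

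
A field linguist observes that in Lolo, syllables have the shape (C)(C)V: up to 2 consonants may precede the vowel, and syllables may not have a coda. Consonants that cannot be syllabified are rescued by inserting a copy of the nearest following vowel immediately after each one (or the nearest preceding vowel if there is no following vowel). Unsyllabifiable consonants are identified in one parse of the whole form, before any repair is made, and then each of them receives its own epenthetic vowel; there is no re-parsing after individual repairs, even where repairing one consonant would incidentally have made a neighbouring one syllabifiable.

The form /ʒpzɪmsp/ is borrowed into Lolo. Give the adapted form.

Syllabifying with onset maximization leaves /ʒ/, /m/, /s/, /p/ stranded (no codas are permitted; onsets may contain at most 2 consonants).
Each unlicensed consonant becomes the onset of a new syllable: /ʒ/ → /ʒɪ/, /m/ → /mɪ/, /s/ → /sɪ/, /p/ → /pɪ/.

ʒɪpzɪmɪsɪpɪ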